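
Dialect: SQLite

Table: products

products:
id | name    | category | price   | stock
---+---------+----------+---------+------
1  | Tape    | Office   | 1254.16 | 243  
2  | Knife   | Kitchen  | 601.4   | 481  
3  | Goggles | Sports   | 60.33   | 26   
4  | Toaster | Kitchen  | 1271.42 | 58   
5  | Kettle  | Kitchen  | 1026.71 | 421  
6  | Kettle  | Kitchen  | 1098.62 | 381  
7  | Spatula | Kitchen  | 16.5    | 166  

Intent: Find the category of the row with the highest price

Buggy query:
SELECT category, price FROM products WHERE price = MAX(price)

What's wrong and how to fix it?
Bug: WHERE is evaluated per row; an aggregate over the whole table isn't defined there

Fix: Use a subquery: WHERE price = (SELECT MAX(price) FROM products)

Corrected query:
SELECT category, price FROM products WHERE price = (SELECT MAX(price) FROM products)

Result:
category | price  
---------+--------
Kitchen  | 1271.42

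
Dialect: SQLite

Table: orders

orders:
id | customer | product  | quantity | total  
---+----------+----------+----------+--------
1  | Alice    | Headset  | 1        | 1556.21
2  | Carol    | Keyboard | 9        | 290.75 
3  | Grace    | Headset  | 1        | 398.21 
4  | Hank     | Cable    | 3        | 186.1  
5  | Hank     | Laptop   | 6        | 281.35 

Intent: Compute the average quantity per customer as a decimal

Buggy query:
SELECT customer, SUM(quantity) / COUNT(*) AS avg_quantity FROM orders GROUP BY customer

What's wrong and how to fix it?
Bug: SUM(quantity) and COUNT(*) are both integers; the division truncates the fractional part

Fix: Cast one side to REAL so the division keeps the fractional part

Corrected query:
SELECT customer, SUM(quantity) * 1.0 / COUNT(*) AS avg_quantity FROM orders GROUP BY customer

Result:
customer | avg_quantity
---------+-------------
Alice    | 1           
Carol    | 9           
Grace    | 1           
Hank     | 4.5         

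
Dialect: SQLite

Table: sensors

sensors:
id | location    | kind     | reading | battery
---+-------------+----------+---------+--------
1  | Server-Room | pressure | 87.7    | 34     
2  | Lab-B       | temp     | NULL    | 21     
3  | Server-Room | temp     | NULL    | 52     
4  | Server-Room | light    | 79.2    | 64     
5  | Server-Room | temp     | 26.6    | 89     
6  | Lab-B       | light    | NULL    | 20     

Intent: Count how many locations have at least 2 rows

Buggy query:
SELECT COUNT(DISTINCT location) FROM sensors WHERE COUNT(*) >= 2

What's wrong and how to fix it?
Bug: COUNT(*) cannot appear in WHERE; the per-group count doesn't exist yet

Fix: Group first with HAVING COUNT(*) >= 2, then COUNT the resulting groups

Corrected query:
SELECT COUNT(*) FROM (SELECT location FROM sensors GROUP BY location HAVING COUNT(*) >= 2)

Result:
COUNT(*)
--------
2       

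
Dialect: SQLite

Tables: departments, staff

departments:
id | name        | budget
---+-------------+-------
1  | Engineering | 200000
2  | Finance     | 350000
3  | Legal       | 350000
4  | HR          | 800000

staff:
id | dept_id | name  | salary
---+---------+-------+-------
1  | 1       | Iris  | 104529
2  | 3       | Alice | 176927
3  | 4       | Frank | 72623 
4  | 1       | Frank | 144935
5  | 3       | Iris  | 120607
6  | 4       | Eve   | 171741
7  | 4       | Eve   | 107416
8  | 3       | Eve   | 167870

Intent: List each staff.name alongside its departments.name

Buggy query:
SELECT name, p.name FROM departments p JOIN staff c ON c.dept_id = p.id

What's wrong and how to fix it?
Bug: Both tables have a 'name' column; the unqualified reference is ambiguous

Fix: Qualify the column with its table alias (c.name)

Corrected query:
SELECT c.name, p.name FROM departments p JOIN staff c ON c.dept_id = p.id

Result:
name  | name       
------+------------
Iris  | Engineering
Alice | Legal      
Frank | HR         
Frank | Engineering
Iris  | Legal      
Eve   | HR         
Eve   | HR         
Eve   | Legal      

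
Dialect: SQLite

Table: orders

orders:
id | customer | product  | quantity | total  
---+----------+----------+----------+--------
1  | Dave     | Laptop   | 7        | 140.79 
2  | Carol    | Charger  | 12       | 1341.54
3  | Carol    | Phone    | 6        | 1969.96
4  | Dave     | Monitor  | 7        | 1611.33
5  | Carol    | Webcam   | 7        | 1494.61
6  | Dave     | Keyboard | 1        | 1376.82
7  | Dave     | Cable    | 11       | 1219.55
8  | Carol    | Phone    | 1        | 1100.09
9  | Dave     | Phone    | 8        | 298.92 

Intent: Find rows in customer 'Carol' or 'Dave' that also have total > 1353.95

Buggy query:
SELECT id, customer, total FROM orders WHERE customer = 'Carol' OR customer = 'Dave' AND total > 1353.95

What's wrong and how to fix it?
Bug: AND binds tighter than OR, so this parses as customer = 'Carol' OR (customer = 'Dave' AND total > 1353.95)

Fix: Add parentheses around the OR so the AND applies to both alternatives

Corrected query:
SELECT id, customer, total FROM orders WHERE (customer = 'Carol' OR customer = 'Dave') AND total > 1353.95

Result:
id | customer | total  
---+----------+--------
3  | Carol    | 1969.96
4  | Dave     | 1611.33
5  | Carol    | 1494.61
6  | Dave     | 1376.82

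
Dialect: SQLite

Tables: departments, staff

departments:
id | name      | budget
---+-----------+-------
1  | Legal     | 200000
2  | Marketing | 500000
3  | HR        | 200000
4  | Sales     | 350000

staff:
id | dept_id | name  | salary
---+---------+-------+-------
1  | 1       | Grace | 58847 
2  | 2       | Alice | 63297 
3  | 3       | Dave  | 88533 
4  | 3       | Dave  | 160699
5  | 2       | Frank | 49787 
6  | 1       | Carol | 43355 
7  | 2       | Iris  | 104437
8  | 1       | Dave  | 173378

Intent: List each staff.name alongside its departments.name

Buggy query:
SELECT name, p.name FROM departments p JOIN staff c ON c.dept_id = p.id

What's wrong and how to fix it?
Bug: Both tables have a 'name' column; the unqualified reference is ambiguous

Fix: Prefix ambiguous columns with the table alias

Corrected query:
SELECT c.name, p.name FROM departments p JOIN staff c ON c.dept_id = p.id

Result:
name  | name     
------+----------
Grace | Legal    
Alice | Marketing
Dave  | HR       
Dave  | HR       
Frank | Marketing
Carol | Legal    
Iris  | Marketing
Dave  | Legal    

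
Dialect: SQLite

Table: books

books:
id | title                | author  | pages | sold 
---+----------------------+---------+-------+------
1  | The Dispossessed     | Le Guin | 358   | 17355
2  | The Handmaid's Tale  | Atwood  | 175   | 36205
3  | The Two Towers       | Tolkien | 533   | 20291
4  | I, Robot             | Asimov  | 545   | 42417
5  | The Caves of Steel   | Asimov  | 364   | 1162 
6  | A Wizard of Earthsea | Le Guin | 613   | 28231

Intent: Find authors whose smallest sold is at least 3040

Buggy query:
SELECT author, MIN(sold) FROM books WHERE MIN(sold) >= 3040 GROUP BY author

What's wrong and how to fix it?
Bug: MIN() in WHERE is a misuse of aggregate

Fix: Replace WHERE with HAVING after the GROUP BY

Corrected query:
SELECT author, MIN(sold) FROM books GROUP BY author HAVING MIN(sold) >= 3040

Result:
author  | MIN(sold)
--------+----------
Atwood  | 36205    
Le Guin | 17355    
Tolkien | 20291    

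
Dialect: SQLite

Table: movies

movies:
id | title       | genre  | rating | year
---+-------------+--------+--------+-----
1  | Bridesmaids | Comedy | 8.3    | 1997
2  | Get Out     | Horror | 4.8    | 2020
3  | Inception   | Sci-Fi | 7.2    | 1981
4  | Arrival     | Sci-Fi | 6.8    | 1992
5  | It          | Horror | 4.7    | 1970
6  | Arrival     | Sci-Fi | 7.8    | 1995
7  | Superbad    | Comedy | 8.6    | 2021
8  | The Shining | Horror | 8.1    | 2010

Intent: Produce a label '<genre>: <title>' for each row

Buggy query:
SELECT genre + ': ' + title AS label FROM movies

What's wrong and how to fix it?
Bug: '+' is numeric addition; on text columns SQLite converts them to 0 instead of concatenating

Fix: Replace + with || to concatenate text

Corrected query:
SELECT genre || ': ' || title AS label FROM movies

Result:
label              
-------------------
Comedy: Bridesmaids
Horror: Get Out    
Sci-Fi: Inception  
Sci-Fi: Arrival    
Horror: It         
Sci-Fi: Arrival    
Comedy: Superbad   
Horror: The Shining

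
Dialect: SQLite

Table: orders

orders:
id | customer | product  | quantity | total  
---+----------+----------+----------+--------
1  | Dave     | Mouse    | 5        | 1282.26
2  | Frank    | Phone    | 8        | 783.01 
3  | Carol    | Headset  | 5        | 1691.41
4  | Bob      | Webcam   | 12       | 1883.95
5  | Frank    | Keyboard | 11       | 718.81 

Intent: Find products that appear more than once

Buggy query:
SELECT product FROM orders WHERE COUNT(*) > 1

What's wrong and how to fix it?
Bug: COUNT(*) is an aggregate and cannot be used in WHERE

Fix: GROUP BY product, then filter groups with HAVING COUNT(*) > 1

Corrected query:
SELECT product FROM orders GROUP BY product HAVING COUNT(*) > 1

Result:
(no rows)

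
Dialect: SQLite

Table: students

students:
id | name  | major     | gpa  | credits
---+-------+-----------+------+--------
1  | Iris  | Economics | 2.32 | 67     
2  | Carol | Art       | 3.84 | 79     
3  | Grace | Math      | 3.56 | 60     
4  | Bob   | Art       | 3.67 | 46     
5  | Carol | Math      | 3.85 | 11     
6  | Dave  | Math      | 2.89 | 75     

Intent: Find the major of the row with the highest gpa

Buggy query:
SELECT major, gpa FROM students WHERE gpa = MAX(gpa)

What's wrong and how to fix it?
Bug: WHERE is evaluated per row; an aggregate over the whole table isn't defined there

Fix: Wrap MAX in a scalar subquery so WHERE compares against a single value

Corrected query:
SELECT major, gpa FROM students WHERE gpa = (SELECT MAX(gpa) FROM students)

Result:
major | gpa 
------+-----
Math  | 3.85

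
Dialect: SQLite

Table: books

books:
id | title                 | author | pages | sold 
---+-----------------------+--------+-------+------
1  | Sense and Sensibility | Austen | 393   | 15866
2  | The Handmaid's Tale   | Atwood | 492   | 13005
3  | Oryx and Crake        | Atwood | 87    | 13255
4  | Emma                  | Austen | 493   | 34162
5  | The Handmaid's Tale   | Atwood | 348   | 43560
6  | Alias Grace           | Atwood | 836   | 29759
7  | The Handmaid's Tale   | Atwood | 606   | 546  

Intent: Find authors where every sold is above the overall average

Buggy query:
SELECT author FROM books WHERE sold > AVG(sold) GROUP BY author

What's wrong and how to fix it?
Bug: WHERE evaluates per row before aggregation, so AVG() is unavailable

Fix: Compute the overall average in a scalar subquery and compare each group's MIN against it in HAVING

Corrected query:
SELECT author FROM books GROUP BY author HAVING MIN(sold) > (SELECT AVG(sold) FROM books)

Result:
(no rows)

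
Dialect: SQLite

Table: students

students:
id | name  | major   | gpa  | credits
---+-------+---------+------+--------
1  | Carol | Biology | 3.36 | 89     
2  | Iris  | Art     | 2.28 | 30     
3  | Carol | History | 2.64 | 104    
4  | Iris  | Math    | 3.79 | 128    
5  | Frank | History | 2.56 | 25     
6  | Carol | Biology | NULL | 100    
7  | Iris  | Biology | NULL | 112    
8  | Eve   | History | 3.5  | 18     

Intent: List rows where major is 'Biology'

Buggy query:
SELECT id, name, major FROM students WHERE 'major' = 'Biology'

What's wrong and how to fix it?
Bug: 'major' in single quotes is a string literal, not the column; the comparison is literal-vs-literal and never true

Fix: Remove the quotes around the column name (or use double quotes for an identifier)

Corrected query:
SELECT id, name, major FROM students WHERE major = 'Biology'

Result:
id | name  | major  
---+-------+--------
1  | Carol | Biology
6  | Carol | Biology
7  | Iris  | Biology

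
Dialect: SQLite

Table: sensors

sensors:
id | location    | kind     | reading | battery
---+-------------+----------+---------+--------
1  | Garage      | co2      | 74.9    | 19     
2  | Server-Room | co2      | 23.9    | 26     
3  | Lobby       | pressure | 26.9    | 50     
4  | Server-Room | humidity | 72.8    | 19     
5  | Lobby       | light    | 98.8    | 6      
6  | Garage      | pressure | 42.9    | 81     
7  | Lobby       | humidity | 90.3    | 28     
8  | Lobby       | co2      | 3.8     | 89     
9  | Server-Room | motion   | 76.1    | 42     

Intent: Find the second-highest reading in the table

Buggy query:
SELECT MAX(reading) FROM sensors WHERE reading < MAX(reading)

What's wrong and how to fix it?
Bug: MAX(reading) on the right of the comparison is an aggregate-in-WHERE error

Fix: Put the inner MAX in a scalar subquery

Corrected query:
SELECT MAX(reading) FROM sensors WHERE reading < (SELECT MAX(reading) FROM sensors)

Result:
MAX(reading)
------------
90.3        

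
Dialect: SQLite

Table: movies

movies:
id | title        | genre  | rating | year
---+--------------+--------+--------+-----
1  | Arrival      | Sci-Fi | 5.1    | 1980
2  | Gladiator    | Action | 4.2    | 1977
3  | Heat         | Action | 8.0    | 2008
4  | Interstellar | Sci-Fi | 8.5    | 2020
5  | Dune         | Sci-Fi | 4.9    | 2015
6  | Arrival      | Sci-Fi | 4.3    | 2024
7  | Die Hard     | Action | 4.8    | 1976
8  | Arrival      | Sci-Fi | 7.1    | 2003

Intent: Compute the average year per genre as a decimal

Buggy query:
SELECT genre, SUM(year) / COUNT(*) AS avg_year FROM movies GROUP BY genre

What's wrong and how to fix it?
Bug: SUM(year) and COUNT(*) are both integers; the division truncates the fractional part

Fix: Multiply by 1.0 (or CAST to REAL) to force floating-point division

Corrected query:
SELECT genre, SUM(year) * 1.0 / COUNT(*) AS avg_year FROM movies GROUP BY genre

Result:
genre  | avg_year
-------+---------
Action | 1987    
Sci-Fi | 2008.4  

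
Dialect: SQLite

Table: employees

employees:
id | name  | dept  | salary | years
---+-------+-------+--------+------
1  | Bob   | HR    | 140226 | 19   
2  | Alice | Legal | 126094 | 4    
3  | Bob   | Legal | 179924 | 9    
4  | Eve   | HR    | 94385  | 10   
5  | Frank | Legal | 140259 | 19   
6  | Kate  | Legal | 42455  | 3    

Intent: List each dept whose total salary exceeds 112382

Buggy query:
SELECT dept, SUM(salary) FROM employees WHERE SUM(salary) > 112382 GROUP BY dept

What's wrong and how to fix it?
Bug: Aggregate functions cannot appear in a WHERE clause

Fix: Use HAVING (which filters groups after aggregation) instead of WHERE

Corrected query:
SELECT dept, SUM(salary) FROM employees GROUP BY dept HAVING SUM(salary) > 112382

Result:
dept  | SUM(salary)
------+------------
HR    | 234611     
Legal | 488732     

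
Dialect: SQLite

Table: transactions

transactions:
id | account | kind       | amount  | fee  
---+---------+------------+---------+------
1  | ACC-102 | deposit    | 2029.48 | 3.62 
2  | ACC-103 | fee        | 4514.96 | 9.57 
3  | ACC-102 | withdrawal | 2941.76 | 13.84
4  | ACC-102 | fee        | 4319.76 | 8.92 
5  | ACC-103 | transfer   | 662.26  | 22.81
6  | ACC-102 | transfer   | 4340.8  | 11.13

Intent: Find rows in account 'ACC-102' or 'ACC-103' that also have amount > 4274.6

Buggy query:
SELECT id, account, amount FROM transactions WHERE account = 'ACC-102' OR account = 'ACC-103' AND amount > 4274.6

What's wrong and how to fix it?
Bug: AND binds tighter than OR, so this parses as account = 'ACC-102' OR (account = 'ACC-103' AND amount > 4274.6)

Fix: Add parentheses around the OR so the AND applies to both alternatives

Corrected query:
SELECT id, account, amount FROM transactions WHERE (account = 'ACC-102' OR account = 'ACC-103') AND amount > 4274.6

Result:
id | account | amount 
---+---------+--------
2  | ACC-103 | 4514.96
4  | ACC-102 | 4319.76
6  | ACC-102 | 4340.8 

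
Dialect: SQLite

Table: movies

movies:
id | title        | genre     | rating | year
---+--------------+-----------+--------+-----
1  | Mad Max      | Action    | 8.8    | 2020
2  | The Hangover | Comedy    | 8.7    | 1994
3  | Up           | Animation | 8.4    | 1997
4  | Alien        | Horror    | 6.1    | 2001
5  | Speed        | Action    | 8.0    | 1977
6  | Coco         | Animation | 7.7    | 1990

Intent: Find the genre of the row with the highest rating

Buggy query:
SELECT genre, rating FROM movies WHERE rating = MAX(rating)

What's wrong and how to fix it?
Bug: WHERE is evaluated per row; an aggregate over the whole table isn't defined there

Fix: Wrap MAX in a scalar subquery so WHERE compares against a single value

Corrected query:
SELECT genre, rating FROM movies WHERE rating = (SELECT MAX(rating) FROM movies)

Result:
genre  | rating
-------+-------
Action | 8.8   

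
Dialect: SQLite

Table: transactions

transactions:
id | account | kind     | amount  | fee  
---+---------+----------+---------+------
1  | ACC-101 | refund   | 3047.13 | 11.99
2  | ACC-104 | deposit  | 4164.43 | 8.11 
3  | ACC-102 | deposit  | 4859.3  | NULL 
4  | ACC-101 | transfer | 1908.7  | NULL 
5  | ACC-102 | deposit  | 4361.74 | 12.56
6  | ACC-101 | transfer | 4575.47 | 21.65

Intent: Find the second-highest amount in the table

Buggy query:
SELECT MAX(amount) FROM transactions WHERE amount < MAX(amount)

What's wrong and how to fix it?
Bug: MAX(amount) on the right of the comparison is an aggregate-in-WHERE error

Fix: Compute the overall MAX in a subquery, then take MAX of rows below it

Corrected query:
SELECT MAX(amount) FROM transactions WHERE amount < (SELECT MAX(amount) FROM transactions)

Result:
MAX(amount)
-----------
4575.47    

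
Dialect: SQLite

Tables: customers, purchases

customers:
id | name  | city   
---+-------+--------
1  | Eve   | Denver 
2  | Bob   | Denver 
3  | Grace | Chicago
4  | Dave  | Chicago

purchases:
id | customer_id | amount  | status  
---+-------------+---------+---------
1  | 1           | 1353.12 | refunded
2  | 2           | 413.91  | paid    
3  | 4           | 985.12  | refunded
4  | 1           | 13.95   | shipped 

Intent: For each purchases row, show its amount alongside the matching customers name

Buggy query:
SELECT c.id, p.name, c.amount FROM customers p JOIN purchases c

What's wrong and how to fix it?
Bug: Missing join condition: each purchases row is matched to all customers rows instead of just its own

Fix: Specify the join condition linking the foreign key to the parent id

Corrected query:
SELECT c.id, p.name, c.amount FROM customers p JOIN purchases c ON c.customer_id = p.id

Result:
id | name | amount 
---+------+--------
1  | Eve  | 1353.12
2  | Bob  | 413.91 
3  | Dave | 985.12 
4  | Eve  | 13.95  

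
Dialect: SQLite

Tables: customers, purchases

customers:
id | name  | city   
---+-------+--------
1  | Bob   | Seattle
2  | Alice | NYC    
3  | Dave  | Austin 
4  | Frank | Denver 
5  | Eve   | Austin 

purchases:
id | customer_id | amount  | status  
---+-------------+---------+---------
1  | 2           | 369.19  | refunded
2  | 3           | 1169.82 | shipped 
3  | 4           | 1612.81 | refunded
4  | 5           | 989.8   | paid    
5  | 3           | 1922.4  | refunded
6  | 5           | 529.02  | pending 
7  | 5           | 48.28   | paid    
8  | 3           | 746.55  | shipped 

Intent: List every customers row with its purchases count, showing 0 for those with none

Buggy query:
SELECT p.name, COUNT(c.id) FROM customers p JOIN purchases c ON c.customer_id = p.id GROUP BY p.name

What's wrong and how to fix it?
Bug: An inner join excludes parents with zero children

Fix: Switch to LEFT JOIN to retain unmatched parent rows

Corrected query:
SELECT p.name, COUNT(c.id) FROM customers p LEFT JOIN purchases c ON c.customer_id = p.id GROUP BY p.name

Result:
name  | COUNT(c.id)
------+------------
Alice | 1          
Bob   | 0          
Dave  | 3          
Eve   | 3          
Frank | 1          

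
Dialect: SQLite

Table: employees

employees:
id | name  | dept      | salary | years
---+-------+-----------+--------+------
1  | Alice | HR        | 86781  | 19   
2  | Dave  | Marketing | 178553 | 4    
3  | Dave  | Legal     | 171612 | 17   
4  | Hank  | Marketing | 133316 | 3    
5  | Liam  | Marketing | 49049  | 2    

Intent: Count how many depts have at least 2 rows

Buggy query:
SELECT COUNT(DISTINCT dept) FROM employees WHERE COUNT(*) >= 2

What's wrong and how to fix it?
Bug: COUNT(*) cannot appear in WHERE; the per-group count doesn't exist yet

Fix: Use a subquery that GROUPs and filters with HAVING, then count its rows

Corrected query:
SELECT COUNT(*) FROM (SELECT dept FROM employees GROUP BY dept HAVING COUNT(*) >= 2)

Result:
COUNT(*)
--------
1       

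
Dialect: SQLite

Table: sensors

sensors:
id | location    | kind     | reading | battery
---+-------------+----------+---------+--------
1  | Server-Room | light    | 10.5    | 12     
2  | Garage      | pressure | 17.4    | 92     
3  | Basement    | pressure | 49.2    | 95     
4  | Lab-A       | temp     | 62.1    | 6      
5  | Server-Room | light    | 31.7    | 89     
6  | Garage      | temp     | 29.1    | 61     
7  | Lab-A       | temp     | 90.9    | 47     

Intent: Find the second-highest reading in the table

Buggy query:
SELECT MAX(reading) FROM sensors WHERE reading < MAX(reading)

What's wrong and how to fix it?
Bug: The inner MAX is an aggregate inside WHERE, which is not allowed

Fix: Put the inner MAX in a scalar subquery

Corrected query:
SELECT MAX(reading) FROM sensors WHERE reading < (SELECT MAX(reading) FROM sensors)

Result:
MAX(reading)
------------
62.1        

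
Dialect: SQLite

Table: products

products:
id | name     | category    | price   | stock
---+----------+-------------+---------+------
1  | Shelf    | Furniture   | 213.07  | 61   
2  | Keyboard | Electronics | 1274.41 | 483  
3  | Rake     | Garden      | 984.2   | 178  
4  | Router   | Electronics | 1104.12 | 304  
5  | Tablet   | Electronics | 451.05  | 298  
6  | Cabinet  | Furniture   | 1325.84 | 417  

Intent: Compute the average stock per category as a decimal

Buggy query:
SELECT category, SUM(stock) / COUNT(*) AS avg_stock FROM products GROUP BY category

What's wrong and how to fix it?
Bug: Both operands are integers, so '/' performs integer division and truncates

Fix: Multiply by 1.0 (or CAST to REAL) to force floating-point division

Corrected query:
SELECT category, SUM(stock) * 1.0 / COUNT(*) AS avg_stock FROM products GROUP BY category

Result:
category    | avg_stock 
------------+-----------
Electronics | 361.666667
Furniture   | 239       
Garden      | 178       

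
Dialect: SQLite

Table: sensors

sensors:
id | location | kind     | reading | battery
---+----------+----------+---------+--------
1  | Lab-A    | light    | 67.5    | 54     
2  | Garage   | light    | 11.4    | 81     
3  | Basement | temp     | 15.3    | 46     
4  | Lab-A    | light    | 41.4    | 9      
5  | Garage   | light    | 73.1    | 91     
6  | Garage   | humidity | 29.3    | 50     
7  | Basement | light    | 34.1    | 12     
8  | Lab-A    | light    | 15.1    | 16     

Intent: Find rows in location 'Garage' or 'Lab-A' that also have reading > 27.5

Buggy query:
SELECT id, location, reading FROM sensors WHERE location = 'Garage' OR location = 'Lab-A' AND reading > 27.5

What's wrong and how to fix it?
Bug: Without parentheses, AND is evaluated before OR, so the reading filter only applies to the 'Lab-A' branch

Fix: Add parentheses around the OR so the AND applies to both alternatives

Corrected query:
SELECT id, location, reading FROM sensors WHERE (location = 'Garage' OR location = 'Lab-A') AND reading > 27.5

Result:
id | location | reading
---+----------+--------
1  | Lab-A    | 67.5   
4  | Lab-A    | 41.4   
5  | Garage   | 73.1   
6  | Garage   | 29.3   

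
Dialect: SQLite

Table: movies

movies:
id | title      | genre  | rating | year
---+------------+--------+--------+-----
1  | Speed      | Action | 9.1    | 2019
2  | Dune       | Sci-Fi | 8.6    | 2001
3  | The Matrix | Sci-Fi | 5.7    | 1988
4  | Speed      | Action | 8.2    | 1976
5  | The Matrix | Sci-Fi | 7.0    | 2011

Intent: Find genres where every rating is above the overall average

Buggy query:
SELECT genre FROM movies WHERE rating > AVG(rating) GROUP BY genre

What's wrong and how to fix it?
Bug: AVG() is an aggregate; it can't sit directly in WHERE

Fix: Use a subquery for AVG and a HAVING MIN(...) filter so the condition holds for every row in the group

Corrected query:
SELECT genre FROM movies GROUP BY genre HAVING MIN(rating) > (SELECT AVG(rating) FROM movies)

Result:
genre 
------
Action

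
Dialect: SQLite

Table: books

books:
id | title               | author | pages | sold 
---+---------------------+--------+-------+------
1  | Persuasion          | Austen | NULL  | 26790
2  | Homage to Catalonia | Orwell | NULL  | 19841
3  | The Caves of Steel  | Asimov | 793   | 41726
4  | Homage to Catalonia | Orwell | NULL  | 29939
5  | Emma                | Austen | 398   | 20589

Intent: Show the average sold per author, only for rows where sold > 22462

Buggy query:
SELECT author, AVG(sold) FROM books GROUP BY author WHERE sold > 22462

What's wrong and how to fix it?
Bug: Row-level WHERE must come before GROUP BY in the clause order

Fix: Place WHERE between FROM and GROUP BY

Corrected query:
SELECT author, AVG(sold) FROM books WHERE sold > 22462 GROUP BY author

Result:
author | AVG(sold)
-------+----------
Asimov | 41726    
Austen | 26790    
Orwell | 29939    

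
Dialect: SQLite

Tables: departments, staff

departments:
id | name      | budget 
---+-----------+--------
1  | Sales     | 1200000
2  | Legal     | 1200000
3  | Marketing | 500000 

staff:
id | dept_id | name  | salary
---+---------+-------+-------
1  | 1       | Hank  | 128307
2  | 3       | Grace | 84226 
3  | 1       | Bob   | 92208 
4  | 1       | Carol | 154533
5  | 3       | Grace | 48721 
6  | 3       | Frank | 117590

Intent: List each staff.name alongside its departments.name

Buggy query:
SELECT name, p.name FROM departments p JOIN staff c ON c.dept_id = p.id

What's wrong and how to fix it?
Bug: 'name' exists in both joined tables, so the database can't tell which one is meant

Fix: Prefix ambiguous columns with the table alias

Corrected query:
SELECT c.name, p.name FROM departments p JOIN staff c ON c.dept_id = p.id

Result:
name  | name     
------+----------
Hank  | Sales    
Grace | Marketing
Bob   | Sales    
Carol | Sales    
Grace | Marketing
Frank | Marketing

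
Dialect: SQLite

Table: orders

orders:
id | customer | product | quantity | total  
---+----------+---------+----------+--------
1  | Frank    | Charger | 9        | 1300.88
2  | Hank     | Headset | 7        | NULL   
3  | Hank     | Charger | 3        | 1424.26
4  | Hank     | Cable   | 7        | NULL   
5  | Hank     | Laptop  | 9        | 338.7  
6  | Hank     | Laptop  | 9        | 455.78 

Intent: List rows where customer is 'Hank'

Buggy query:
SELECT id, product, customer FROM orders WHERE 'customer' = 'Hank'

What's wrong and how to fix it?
Bug: 'customer' in single quotes is a string literal, not the column; the comparison is literal-vs-literal and never true

Fix: Reference the column as customer without single quotes

Corrected query:
SELECT id, product, customer FROM orders WHERE customer = 'Hank'

Result:
id | product | customer
---+---------+---------
2  | Headset | Hank    
3  | Charger | Hank    
4  | Cable   | Hank    
5  | Laptop  | Hank    
6  | Laptop  | Hank    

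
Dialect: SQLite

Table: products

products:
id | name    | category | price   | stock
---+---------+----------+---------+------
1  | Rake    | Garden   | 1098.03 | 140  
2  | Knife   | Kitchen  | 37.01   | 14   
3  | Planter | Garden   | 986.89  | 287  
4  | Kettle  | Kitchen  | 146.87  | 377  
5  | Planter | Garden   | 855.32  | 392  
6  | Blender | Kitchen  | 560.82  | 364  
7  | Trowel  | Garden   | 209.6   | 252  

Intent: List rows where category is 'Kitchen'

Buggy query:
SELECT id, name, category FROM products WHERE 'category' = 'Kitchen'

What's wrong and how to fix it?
Bug: Single quotes denote string literals in SQL; the column name is being compared as a constant string

Fix: Reference the column as category without single quotes

Corrected query:
SELECT id, name, category FROM products WHERE category = 'Kitchen'

Result:
id | name    | category
---+---------+---------
2  | Knife   | Kitchen 
4  | Kettle  | Kitchen 
6  | Blender | Kitchen 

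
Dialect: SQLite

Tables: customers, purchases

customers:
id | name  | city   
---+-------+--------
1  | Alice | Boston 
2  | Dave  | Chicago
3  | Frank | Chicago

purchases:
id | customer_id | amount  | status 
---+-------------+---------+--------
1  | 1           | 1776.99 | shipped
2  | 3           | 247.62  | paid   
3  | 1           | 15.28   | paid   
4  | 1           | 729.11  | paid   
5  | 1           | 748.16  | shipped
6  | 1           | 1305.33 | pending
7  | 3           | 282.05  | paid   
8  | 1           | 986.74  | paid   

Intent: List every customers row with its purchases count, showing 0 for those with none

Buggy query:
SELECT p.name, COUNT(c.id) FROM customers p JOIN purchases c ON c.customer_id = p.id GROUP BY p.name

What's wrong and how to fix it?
Bug: INNER JOIN drops customers rows that have no matching purchases rows

Fix: Use LEFT JOIN so parents without children still appear (COUNT(c.id) gives 0)

Corrected query:
SELECT p.name, COUNT(c.id) FROM customers p LEFT JOIN purchases c ON c.customer_id = p.id GROUP BY p.name

Result:
name  | COUNT(c.id)
------+------------
Alice | 6          
Dave  | 0          
Frank | 2          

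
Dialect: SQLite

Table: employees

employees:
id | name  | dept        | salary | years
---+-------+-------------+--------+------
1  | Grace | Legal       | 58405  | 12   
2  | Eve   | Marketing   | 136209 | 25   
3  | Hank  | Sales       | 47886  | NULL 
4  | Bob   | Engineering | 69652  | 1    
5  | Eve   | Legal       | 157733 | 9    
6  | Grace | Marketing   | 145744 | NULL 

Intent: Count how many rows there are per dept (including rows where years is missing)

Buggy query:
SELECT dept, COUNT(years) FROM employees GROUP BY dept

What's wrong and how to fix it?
Bug: COUNT(column) counts non-NULL values only; rows with NULL years aren't counted

Fix: Replace COUNT(years) with COUNT(*)

Corrected query:
SELECT dept, COUNT(*) FROM employees GROUP BY dept

Result:
dept        | COUNT(*)
------------+---------
Engineering | 1       
Legal       | 2       
Marketing   | 2       
Sales       | 1       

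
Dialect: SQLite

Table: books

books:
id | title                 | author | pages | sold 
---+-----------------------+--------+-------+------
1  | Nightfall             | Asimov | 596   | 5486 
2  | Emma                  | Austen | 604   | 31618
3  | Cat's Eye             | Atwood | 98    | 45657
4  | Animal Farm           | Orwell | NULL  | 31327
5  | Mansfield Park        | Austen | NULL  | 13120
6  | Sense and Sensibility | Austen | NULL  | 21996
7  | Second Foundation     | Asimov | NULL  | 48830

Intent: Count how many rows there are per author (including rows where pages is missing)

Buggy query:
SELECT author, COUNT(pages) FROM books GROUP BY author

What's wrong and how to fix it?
Bug: COUNT(column) counts non-NULL values only; rows with NULL pages aren't counted

Fix: Use COUNT(*) to count all rows regardless of NULL

Corrected query:
SELECT author, COUNT(*) FROM books GROUP BY author

Result:
author | COUNT(*)
-------+---------
Asimov | 2       
Atwood | 1       
Austen | 3       
Orwell | 1       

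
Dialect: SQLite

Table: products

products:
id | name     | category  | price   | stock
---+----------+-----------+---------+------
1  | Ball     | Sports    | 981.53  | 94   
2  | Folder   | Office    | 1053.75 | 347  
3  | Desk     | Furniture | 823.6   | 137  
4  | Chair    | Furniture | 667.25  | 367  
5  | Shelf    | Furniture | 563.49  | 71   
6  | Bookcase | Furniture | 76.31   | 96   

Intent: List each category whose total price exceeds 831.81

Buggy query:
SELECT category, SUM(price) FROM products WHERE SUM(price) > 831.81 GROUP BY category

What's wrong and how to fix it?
Bug: Aggregate functions cannot appear in a WHERE clause

Fix: Use HAVING (which filters groups after aggregation) instead of WHERE

Corrected query:
SELECT category, SUM(price) FROM products GROUP BY category HAVING SUM(price) > 831.81

Result:
category  | SUM(price)
----------+-----------
Furniture | 2130.65   
Office    | 1053.75   
Sports    | 981.53    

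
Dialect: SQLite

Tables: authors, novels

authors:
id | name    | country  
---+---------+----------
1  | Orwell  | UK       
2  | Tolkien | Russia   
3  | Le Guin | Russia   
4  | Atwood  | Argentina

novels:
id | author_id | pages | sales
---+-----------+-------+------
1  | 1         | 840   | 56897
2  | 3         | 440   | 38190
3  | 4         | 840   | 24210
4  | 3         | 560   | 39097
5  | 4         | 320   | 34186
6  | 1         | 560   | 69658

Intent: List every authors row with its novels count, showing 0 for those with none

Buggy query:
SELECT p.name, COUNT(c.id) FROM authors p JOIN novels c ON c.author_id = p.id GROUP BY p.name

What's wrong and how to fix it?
Bug: An inner join excludes parents with zero children

Fix: Use LEFT JOIN so parents without children still appear (COUNT(c.id) gives 0)

Corrected query:
SELECT p.name, COUNT(c.id) FROM authors p LEFT JOIN novels c ON c.author_id = p.id GROUP BY p.name

Result:
name    | COUNT(c.id)
--------+------------
Atwood  | 2          
Le Guin | 2          
Orwell  | 2          
Tolkien | 0          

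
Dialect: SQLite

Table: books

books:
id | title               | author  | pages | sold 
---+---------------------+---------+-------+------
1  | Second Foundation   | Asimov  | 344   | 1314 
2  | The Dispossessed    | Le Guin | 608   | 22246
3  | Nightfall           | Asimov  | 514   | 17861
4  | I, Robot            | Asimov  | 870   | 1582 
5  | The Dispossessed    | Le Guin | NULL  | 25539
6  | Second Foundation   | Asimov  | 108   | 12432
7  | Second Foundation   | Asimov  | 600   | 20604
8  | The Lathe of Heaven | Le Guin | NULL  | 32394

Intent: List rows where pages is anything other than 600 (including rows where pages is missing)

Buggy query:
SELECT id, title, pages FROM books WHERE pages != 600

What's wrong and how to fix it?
Bug: 'pages != 600' is unknown when pages is NULL, so NULL rows are silently excluded

Fix: Handle NULL separately with IS NULL alongside the inequality

Corrected query:
SELECT id, title, pages FROM books WHERE pages != 600 OR pages IS NULL

Result:
id | title               | pages
---+---------------------+------
1  | Second Foundation   | 344  
2  | The Dispossessed    | 608  
3  | Nightfall           | 514  
4  | I, Robot            | 870  
5  | The Dispossessed    | NULL 
6  | Second Foundation   | 108  
8  | The Lathe of Heaven | NULL 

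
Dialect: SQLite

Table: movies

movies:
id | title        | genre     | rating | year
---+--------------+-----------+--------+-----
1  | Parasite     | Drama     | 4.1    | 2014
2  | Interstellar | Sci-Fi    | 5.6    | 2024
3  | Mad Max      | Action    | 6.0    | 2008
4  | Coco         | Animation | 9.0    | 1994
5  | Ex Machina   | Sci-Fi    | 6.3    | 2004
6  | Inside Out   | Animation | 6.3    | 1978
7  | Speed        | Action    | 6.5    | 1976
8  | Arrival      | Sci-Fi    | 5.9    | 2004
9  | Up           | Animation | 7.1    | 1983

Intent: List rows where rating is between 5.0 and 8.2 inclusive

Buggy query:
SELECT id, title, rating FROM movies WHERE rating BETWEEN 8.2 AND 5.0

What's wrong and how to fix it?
Bug: BETWEEN expects the lower bound first; with 8.2 AND 5.0 the range is empty

Fix: Write BETWEEN 5.0 AND 8.2

Corrected query:
SELECT id, title, rating FROM movies WHERE rating BETWEEN 5.0 AND 8.2

Result:
id | title        | rating
---+--------------+-------
2  | Interstellar | 5.6   
3  | Mad Max      | 6     
5  | Ex Machina   | 6.3   
6  | Inside Out   | 6.3   
7  | Speed        | 6.5   
8  | Arrival      | 5.9   
9  | Up           | 7.1   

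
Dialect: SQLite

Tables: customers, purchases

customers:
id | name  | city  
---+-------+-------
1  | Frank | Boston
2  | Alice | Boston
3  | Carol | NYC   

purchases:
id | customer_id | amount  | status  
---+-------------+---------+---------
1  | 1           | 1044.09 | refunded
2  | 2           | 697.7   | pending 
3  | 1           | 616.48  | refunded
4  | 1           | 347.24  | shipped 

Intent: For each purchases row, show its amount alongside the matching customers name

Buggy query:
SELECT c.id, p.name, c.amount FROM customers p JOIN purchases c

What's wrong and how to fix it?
Bug: Missing join condition: each purchases row is matched to all customers rows instead of just its own

Fix: Specify the join condition linking the foreign key to the parent id

Corrected query:
SELECT c.id, p.name, c.amount FROM customers p JOIN purchases c ON c.customer_id = p.id

Result:
id | name  | amount 
---+-------+--------
1  | Frank | 1044.09
2  | Alice | 697.7  
3  | Frank | 616.48 
4  | Frank | 347.24 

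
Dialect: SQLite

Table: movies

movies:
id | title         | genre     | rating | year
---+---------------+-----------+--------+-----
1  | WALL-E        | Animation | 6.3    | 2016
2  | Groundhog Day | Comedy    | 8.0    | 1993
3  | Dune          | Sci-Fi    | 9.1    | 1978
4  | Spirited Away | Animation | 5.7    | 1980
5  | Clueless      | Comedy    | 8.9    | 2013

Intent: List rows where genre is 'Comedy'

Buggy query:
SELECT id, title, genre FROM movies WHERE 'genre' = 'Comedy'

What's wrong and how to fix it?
Bug: Single quotes denote string literals in SQL; the column name is being compared as a constant string

Fix: Remove the quotes around the column name (or use double quotes for an identifier)

Corrected query:
SELECT id, title, genre FROM movies WHERE genre = 'Comedy'

Result:
id | title         | genre 
---+---------------+-------
2  | Groundhog Day | Comedy
5  | Clueless      | Comedy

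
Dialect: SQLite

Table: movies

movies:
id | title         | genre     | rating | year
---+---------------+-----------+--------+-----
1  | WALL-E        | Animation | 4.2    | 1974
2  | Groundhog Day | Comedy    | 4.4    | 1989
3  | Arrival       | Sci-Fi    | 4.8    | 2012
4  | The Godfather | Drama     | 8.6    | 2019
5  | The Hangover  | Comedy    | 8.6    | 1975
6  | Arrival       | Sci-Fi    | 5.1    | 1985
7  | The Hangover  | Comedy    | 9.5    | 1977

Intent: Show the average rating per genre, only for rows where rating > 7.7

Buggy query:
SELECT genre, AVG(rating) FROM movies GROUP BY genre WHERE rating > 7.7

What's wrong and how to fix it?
Bug: Row-level WHERE must come before GROUP BY in the clause order

Fix: Move the WHERE clause before GROUP BY

Corrected query:
SELECT genre, AVG(rating) FROM movies WHERE rating > 7.7 GROUP BY genre

Result:
genre  | AVG(rating)
-------+------------
Comedy | 9.05       
Drama  | 8.6        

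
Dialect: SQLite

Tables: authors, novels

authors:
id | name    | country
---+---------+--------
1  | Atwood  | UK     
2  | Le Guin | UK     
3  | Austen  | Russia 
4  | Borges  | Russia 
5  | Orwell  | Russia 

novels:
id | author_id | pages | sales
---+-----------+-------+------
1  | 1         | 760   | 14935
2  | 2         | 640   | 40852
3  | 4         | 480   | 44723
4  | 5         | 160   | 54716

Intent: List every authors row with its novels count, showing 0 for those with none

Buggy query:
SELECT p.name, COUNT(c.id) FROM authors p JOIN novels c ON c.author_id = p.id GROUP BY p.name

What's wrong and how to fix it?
Bug: An inner join excludes parents with zero children

Fix: Switch to LEFT JOIN to retain unmatched parent rows

Corrected query:
SELECT p.name, COUNT(c.id) FROM authors p LEFT JOIN novels c ON c.author_id = p.id GROUP BY p.name

Result:
name    | COUNT(c.id)
--------+------------
Atwood  | 1          
Austen  | 0          
Borges  | 1          
Le Guin | 1          
Orwell  | 1          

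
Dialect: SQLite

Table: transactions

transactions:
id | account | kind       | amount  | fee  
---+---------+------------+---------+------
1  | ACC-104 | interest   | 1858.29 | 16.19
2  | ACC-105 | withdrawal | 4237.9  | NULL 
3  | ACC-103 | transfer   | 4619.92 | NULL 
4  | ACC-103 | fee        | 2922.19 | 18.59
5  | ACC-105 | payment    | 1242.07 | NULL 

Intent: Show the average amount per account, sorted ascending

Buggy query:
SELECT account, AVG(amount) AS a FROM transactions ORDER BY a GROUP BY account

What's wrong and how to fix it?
Bug: ORDER BY appears before GROUP BY; SQL clause order requires GROUP BY first

Fix: Reorder: SELECT … FROM … GROUP BY … ORDER BY …

Corrected query:
SELECT account, AVG(amount) AS a FROM transactions GROUP BY account ORDER BY a

Result:
account | a       
--------+---------
ACC-104 | 1858.29 
ACC-105 | 2739.985
ACC-103 | 3771.055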